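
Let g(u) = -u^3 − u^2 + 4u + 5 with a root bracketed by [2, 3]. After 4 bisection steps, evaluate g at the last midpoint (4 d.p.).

0.2224

midpoint 2.5: g = -6.875 < 0 → [2, 2.5]
midpoint 2.25: g = -2.453125 < 0 → [2, 2.25]
midpoint 2.125: g = -0.611328 < 0 → [2, 2.125]
midpoint 2.0625: g = 0.2224 > 0 → [2.0625, 2.125]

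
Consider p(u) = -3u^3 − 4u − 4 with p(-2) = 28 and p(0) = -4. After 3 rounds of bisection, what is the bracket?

[-0.75, -0.5]

p(-1) = 3 > 0, so the root lies in [-1, 0]
p(-0.5) = -1.625 < 0, so the root lies in [-1, -0.5]
p(-0.75) = 0.265625 > 0, so the root lies in [-0.75, -0.5]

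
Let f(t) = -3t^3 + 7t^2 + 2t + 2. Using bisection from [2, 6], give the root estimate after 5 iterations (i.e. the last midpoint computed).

2.625

t = 4 gives f = -70, negative; keep [2, 4]
t = 3 gives f = -10, negative; keep [2, 3]
t = 2.5 gives f = 3.875, positive; keep [2.5, 3]
t = 2.75 gives f = -1.9531, negative; keep [2.5, 2.75]
t = 2.625 gives f = 1.2207, positive; keep [2.625, 2.75]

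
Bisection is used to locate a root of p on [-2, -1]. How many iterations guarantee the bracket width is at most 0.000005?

Width after n steps is 1/2^n. Need 2^n ≥ 1/0.000005 = 200000.
2^17 = 131072 < 200000 ≤ 2^18 = 262144, so n = 18.

18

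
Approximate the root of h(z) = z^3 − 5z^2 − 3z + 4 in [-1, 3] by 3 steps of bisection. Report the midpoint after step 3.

z = 1 gives h = -3, negative; keep [-1, 1]
z = 0 gives h = 4, positive; keep [0, 1]
z = 0.5 gives h = 1.375, positive; keep [0.5, 1]

0.5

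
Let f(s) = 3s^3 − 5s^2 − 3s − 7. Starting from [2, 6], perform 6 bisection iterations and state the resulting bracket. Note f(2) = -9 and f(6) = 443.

m = 4, f(m) = 93 (+); new bracket [2, 4]
m = 3, f(m) = 20 (+); new bracket [2, 3]
m = 2.5, f(m) = 1.125 (+); new bracket [2, 2.5]
m = 2.25, f(m) = -4.8906 (−); new bracket [2.25, 2.5]
m = 2.375, f(m) = -2.1387 (−); new bracket [2.375, 2.5]
m = 2.4375, f(m) = -0.573 (−); new bracket [2.4375, 2.5]

[2.4375, 2.5]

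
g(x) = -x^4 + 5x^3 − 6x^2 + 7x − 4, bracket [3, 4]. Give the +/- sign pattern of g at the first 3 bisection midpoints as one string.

midpoint 3.5: g = 11.3125 > 0 → [3.5, 4]
midpoint 3.75: g = 3.792969 > 0 → [3.75, 4]
midpoint 3.875: g = -1.51001 < 0 → [3.75, 3.875]

++-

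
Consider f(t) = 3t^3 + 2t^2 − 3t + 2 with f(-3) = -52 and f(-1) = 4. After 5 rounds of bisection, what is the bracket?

midpoint -2: f = -8 < 0 → [-2, -1]
midpoint -1.5: f = 0.875 > 0 → [-2, -1.5]
midpoint -1.75: f = -2.703125 < 0 → [-1.75, -1.5]
midpoint -1.625: f = -0.7168 < 0 → [-1.625, -1.5]
midpoint -1.5625: f = 0.1262 > 0 → [-1.625, -1.5625]

[-1.625, -1.5625]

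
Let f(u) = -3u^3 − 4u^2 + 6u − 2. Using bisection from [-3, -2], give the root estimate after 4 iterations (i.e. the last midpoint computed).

u = -2.5 gives f = 4.875, positive; keep [-2.5, -2]
u = -2.25 gives f = -1.578125, negative; keep [-2.5, -2.25]
u = -2.375 gives f = 1.376953, positive; keep [-2.375, -2.25]
u = -2.3125 gives f = -0.1663, negative; keep [-2.375, -2.3125]

-2.3125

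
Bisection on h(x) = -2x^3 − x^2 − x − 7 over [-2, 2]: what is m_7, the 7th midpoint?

m = 0, h(m) = -7 (−); new bracket [-2, 0]
m = -1, h(m) = -5 (−); new bracket [-2, -1]
m = -1.5, h(m) = -1 (−); new bracket [-2, -1.5]
m = -1.75, h(m) = 2.4062 (+); new bracket [-1.75, -1.5]
m = -1.625, h(m) = 0.5664 (+); new bracket [-1.625, -1.5]
m = -1.5625, h(m) = -0.2495 (−); new bracket [-1.625, -1.5625]
m = -1.59375, h(m) = 0.1501 (+); new bracket [-1.59375, -1.5625]

-1.59375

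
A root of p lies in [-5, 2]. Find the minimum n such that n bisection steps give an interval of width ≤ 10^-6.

Width after n steps is 7/2^n. Need 2^n ≥ 7/10^-6 = 7000000.
2^22 = 4194304 < 7000000 ≤ 2^23 = 8388608, so n = 23.

23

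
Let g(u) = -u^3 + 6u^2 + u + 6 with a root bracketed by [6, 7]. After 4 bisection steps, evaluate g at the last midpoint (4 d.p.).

-0.1399

midpoint 6.5: g = -8.625 < 0 → [6, 6.5]
midpoint 6.25: g = 2.484375 > 0 → [6.25, 6.5]
midpoint 6.375: g = -2.865234 < 0 → [6.25, 6.375]
midpoint 6.3125: g = -0.1399 < 0 → [6.25, 6.3125]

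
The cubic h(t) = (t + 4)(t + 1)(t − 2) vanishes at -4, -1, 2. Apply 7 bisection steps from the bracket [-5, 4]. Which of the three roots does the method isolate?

midpoint -0.5: h = -4.375 < 0 → [-0.5, 4]
midpoint 1.75: h = -3.953125 < 0 → [1.75, 4]
midpoint 2.875: h = 23.310547 > 0 → [1.75, 2.875]
midpoint 2.3125: h = 6.5344 > 0 → [1.75, 2.3125]
midpoint 2.03125: h = 0.5713 > 0 → [1.75, 2.03125]
midpoint 1.890625: h = -1.8624 < 0 → [1.890625, 2.03125]
midpoint 1.9609375: h = -0.6895 < 0 → [1.9609375, 2.03125]

2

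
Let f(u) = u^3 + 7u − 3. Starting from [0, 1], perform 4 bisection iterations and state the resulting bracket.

[0.375, 0.4375]

midpoint 0.5: f = 0.625 > 0 → [0, 0.5]
midpoint 0.25: f = -1.234375 < 0 → [0.25, 0.5]
midpoint 0.375: f = -0.322266 < 0 → [0.375, 0.5]
midpoint 0.4375: f = 0.1462 > 0 → [0.375, 0.4375]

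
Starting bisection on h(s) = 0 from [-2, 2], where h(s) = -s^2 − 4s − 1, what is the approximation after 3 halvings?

-0.5

h(0) = -1 < 0, so the root lies in [-2, 0]
h(-1) = 2 > 0, so the root lies in [-1, 0]
h(-0.5) = 0.75 > 0, so the root lies in [-0.5, 0]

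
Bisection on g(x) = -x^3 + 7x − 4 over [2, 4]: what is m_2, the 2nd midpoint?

2.5

m = 3, g(m) = -10 (−); new bracket [2, 3]
m = 2.5, g(m) = -2.125 (−); new bracket [2, 2.5]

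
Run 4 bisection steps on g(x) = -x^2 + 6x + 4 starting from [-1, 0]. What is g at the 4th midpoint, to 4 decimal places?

0.3086

midpoint -0.5: g = 0.75 > 0 → [-1, -0.5]
midpoint -0.75: g = -1.0625 < 0 → [-0.75, -0.5]
midpoint -0.625: g = -0.140625 < 0 → [-0.625, -0.5]
midpoint -0.5625: g = 0.3086 > 0 → [-0.625, -0.5625]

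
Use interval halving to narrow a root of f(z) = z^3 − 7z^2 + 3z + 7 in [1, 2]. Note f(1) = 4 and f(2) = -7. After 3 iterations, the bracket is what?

z = 1.5 gives f = -0.875, negative; keep [1, 1.5]
z = 1.25 gives f = 1.765625, positive; keep [1.25, 1.5]
z = 1.375 gives f = 0.490234, positive; keep [1.375, 1.5]

[1.375, 1.5]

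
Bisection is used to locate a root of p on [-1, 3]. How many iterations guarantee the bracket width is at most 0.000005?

20

Width after n steps is 4/2^n. Need 2^n ≥ 4/0.000005 = 800000.
2^19 = 524288 < 800000 ≤ 2^20 = 1048576, so n = 20.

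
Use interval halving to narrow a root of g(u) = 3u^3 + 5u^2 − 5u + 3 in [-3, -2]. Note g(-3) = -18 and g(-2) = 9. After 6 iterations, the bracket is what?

midpoint -2.5: g = -0.125 < 0 → [-2.5, -2]
midpoint -2.25: g = 5.390625 > 0 → [-2.5, -2.25]
midpoint -2.375: g = 2.888672 > 0 → [-2.5, -2.375]
midpoint -2.4375: g = 1.448 > 0 → [-2.5, -2.4375]
midpoint -2.46875: g = 0.6783 > 0 → [-2.5, -2.46875]
midpoint -2.484375: g = 0.2809 > 0 → [-2.5, -2.484375]

[-2.5, -2.484375]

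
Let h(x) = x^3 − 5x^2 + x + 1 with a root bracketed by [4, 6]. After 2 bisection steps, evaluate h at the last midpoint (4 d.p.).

-4.6250

h(5) = 6 > 0, so the root lies in [4, 5]
h(4.5) = -4.625 < 0, so the root lies in [4.5, 5]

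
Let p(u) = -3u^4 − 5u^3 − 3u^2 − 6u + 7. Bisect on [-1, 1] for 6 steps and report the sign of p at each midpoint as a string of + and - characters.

++-+--

p(0) = 7 > 0, so the root lies in [0, 1]
p(0.5) = 2.4375 > 0, so the root lies in [0.5, 1]
p(0.75) = -2.246094 < 0, so the root lies in [0.5, 0.75]
p(0.625) = 0.3997 > 0, so the root lies in [0.625, 0.75]
p(0.6875) = -0.8379 < 0, so the root lies in [0.625, 0.6875]
p(0.65625) = -0.199 < 0, so the root lies in [0.625, 0.65625]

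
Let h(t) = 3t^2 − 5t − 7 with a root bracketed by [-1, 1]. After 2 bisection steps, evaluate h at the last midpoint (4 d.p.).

-3.7500

t = 0 gives h = -7, negative; keep [-1, 0]
t = -0.5 gives h = -3.75, negative; keep [-1, -0.5]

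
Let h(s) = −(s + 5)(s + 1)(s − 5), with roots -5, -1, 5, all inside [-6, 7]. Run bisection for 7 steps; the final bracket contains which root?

midpoint 0.5: h = 37.125 > 0 → [0.5, 7]
midpoint 3.75: h = 51.953125 > 0 → [3.75, 7]
midpoint 5.375: h = -24.802734 < 0 → [3.75, 5.375]
midpoint 4.5625: h = 23.2712 > 0 → [4.5625, 5.375]
midpoint 4.96875: h = 1.8594 > 0 → [4.96875, 5.375]
midpoint 5.171875: h = -10.7902 < 0 → [4.96875, 5.171875]
midpoint 5.0703125: h = -4.2982 < 0 → [4.96875, 5.0703125]

5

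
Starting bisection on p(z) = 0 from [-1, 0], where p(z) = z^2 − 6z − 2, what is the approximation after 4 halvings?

-0.3125

p(-0.5) = 1.25 > 0, so the root lies in [-0.5, 0]
p(-0.25) = -0.4375 < 0, so the root lies in [-0.5, -0.25]
p(-0.375) = 0.390625 > 0, so the root lies in [-0.375, -0.25]
p(-0.3125) = -0.0273 < 0, so the root lies in [-0.375, -0.3125]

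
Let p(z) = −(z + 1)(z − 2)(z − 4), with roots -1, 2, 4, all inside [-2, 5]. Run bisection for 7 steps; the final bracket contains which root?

z = 1.5 gives p = -3.125, negative; keep [-2, 1.5]
z = -0.25 gives p = -7.171875, negative; keep [-2, -0.25]
z = -1.125 gives p = 2.001953, positive; keep [-1.125, -0.25]
z = -0.6875 gives p = -3.9368, negative; keep [-1.125, -0.6875]
z = -0.90625 gives p = -1.3368, negative; keep [-1.125, -0.90625]
z = -1.015625 gives p = 0.2363, positive; keep [-1.015625, -0.90625]
z = -0.9609375 gives p = -0.5738, negative; keep [-1.015625, -0.9609375]

-1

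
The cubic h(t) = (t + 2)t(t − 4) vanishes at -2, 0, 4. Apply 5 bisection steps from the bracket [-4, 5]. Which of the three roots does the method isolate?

4

m = 0.5, h(m) = -4.375 (−); new bracket [0.5, 5]
m = 2.75, h(m) = -16.328125 (−); new bracket [2.75, 5]
m = 3.875, h(m) = -2.845703 (−); new bracket [3.875, 5]
m = 4.4375, h(m) = 12.4978 (+); new bracket [3.875, 4.4375]
m = 4.15625, h(m) = 3.998 (+); new bracket [3.875, 4.15625]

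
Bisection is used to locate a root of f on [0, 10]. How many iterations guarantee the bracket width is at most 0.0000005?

Width after n steps is 10/2^n. Need 2^n ≥ 10/0.0000005 = 20000000.
2^24 = 16777216 < 20000000 ≤ 2^25 = 33554432, so n = 25.

25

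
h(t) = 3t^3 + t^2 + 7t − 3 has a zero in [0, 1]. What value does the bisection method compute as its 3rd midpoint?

t = 0.5 gives h = 1.125, positive; keep [0, 0.5]
t = 0.25 gives h = -1.140625, negative; keep [0.25, 0.5]
t = 0.375 gives h = -0.076172, negative; keep [0.375, 0.5]

0.375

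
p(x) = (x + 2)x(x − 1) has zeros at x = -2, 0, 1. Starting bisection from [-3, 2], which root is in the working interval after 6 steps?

-2

p(-0.5) = 1.125 > 0, so the root lies in [-3, -0.5]
p(-1.75) = 1.203125 > 0, so the root lies in [-3, -1.75]
p(-2.375) = -3.005859 < 0, so the root lies in [-2.375, -1.75]
p(-2.0625) = -0.3948 < 0, so the root lies in [-2.0625, -1.75]
p(-1.90625) = 0.5194 > 0, so the root lies in [-2.0625, -1.90625]
p(-1.984375) = 0.0925 > 0, so the root lies in [-2.0625, -1.984375]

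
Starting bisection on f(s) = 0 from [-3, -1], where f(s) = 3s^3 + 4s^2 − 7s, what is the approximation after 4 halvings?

f(-2) = 6 > 0, so the root lies in [-3, -2]
f(-2.5) = -4.375 < 0, so the root lies in [-2.5, -2]
f(-2.25) = 1.828125 > 0, so the root lies in [-2.5, -2.25]
f(-2.375) = -1.002 < 0, so the root lies in [-2.375, -2.25]

-2.375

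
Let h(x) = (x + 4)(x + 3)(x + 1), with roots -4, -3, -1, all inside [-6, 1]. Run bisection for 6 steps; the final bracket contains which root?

midpoint -2.5: h = -1.125 < 0 → [-2.5, 1]
midpoint -0.75: h = 1.828125 > 0 → [-2.5, -0.75]
midpoint -1.625: h = -2.041016 < 0 → [-1.625, -0.75]
midpoint -1.1875: h = -0.9558 < 0 → [-1.1875, -0.75]
midpoint -0.96875: h = 0.1924 > 0 → [-1.1875, -0.96875]
midpoint -1.078125: h = -0.4387 < 0 → [-1.078125, -0.96875]

-1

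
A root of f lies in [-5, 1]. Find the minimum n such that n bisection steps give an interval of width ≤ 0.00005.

Width after n steps is 6/2^n. Need 2^n ≥ 6/0.00005 = 120000.
2^16 = 65536 < 120000 ≤ 2^17 = 131072, so n = 17.

17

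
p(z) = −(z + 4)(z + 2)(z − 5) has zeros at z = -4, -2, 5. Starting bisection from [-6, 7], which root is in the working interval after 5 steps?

5

midpoint 0.5: p = 50.625 > 0 → [0.5, 7]
midpoint 3.75: p = 55.703125 > 0 → [3.75, 7]
midpoint 5.375: p = -25.927734 < 0 → [3.75, 5.375]
midpoint 4.5625: p = 24.5837 > 0 → [4.5625, 5.375]
midpoint 4.96875: p = 1.9532 > 0 → [4.96875, 5.375]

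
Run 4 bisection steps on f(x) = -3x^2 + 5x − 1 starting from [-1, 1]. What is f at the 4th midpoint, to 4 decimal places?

-0.4219

x = 0 gives f = -1, negative; keep [0, 1]
x = 0.5 gives f = 0.75, positive; keep [0, 0.5]
x = 0.25 gives f = 0.0625, positive; keep [0, 0.25]
x = 0.125 gives f = -0.4219, negative; keep [0.125, 0.25]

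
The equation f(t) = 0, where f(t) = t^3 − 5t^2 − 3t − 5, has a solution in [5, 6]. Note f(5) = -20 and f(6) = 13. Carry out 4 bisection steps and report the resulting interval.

[5.625, 5.6875]

f(5.5) = -6.375 < 0, so the root lies in [5.5, 6]
f(5.75) = 2.546875 > 0, so the root lies in [5.5, 5.75]
f(5.625) = -2.099609 < 0, so the root lies in [5.625, 5.75]
f(5.6875) = 0.1765 > 0, so the root lies in [5.625, 5.6875]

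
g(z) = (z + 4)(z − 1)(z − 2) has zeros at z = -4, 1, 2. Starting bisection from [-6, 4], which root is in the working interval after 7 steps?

g(-1) = 18 > 0, so the root lies in [-6, -1]
g(-3.5) = 12.375 > 0, so the root lies in [-6, -3.5]
g(-4.75) = -29.109375 < 0, so the root lies in [-4.75, -3.5]
g(-4.125) = -3.9238 < 0, so the root lies in [-4.125, -3.5]
g(-3.8125) = 5.2449 > 0, so the root lies in [-4.125, -3.8125]
g(-3.96875) = 0.9268 > 0, so the root lies in [-4.125, -3.96875]
g(-4.046875) = -1.4305 < 0, so the root lies in [-4.046875, -3.96875]

-4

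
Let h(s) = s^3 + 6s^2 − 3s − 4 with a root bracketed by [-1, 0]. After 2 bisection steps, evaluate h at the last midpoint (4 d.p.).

s = -0.5 gives h = -1.125, negative; keep [-1, -0.5]
s = -0.75 gives h = 1.203125, positive; keep [-0.75, -0.5]

1.2031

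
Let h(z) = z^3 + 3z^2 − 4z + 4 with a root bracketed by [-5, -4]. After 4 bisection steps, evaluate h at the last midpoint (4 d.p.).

-0.0730

midpoint -4.5: h = -8.375 < 0 → [-4.5, -4]
midpoint -4.25: h = -1.578125 < 0 → [-4.25, -4]
midpoint -4.125: h = 1.357422 > 0 → [-4.25, -4.125]
midpoint -4.1875: h = -0.073 < 0 → [-4.1875, -4.125]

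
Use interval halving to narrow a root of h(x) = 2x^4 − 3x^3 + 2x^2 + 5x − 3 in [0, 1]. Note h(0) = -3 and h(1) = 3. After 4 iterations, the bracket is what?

midpoint 0.5: h = -0.25 < 0 → [0.5, 1]
midpoint 0.75: h = 1.242188 > 0 → [0.5, 0.75]
midpoint 0.625: h = 0.479004 > 0 → [0.5, 0.625]
midpoint 0.5625: h = 0.1116 > 0 → [0.5, 0.5625]

[0.5, 0.5625]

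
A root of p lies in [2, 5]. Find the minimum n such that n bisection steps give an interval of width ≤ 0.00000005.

26

Width after n steps is 3/2^n. Need 2^n ≥ 3/0.00000005 = 60000000.
2^25 = 33554432 < 60000000 ≤ 2^26 = 67108864, so n = 26.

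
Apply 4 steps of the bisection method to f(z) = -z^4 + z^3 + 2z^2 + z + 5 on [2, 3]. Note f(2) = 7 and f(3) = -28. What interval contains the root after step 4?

f(2.5) = -3.4375 < 0, so the root lies in [2, 2.5]
f(2.25) = 3.136719 > 0, so the root lies in [2.25, 2.5]
f(2.375) = 0.236084 > 0, so the root lies in [2.375, 2.5]
f(2.4375) = -1.4978 < 0, so the root lies in [2.375, 2.4375]

[2.375, 2.4375]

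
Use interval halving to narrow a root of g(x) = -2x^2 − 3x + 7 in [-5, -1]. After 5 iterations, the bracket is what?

[-2.875, -2.75]

midpoint -3: g = -2 < 0 → [-3, -1]
midpoint -2: g = 5 > 0 → [-3, -2]
midpoint -2.5: g = 2 > 0 → [-3, -2.5]
midpoint -2.75: g = 0.125 > 0 → [-3, -2.75]
midpoint -2.875: g = -0.9062 < 0 → [-2.875, -2.75]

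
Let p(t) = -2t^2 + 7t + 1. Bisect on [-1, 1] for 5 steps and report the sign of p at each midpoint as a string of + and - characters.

midpoint 0: p = 1 > 0 → [-1, 0]
midpoint -0.5: p = -3 < 0 → [-0.5, 0]
midpoint -0.25: p = -0.875 < 0 → [-0.25, 0]
midpoint -0.125: p = 0.0938 > 0 → [-0.25, -0.125]
midpoint -0.1875: p = -0.3828 < 0 → [-0.1875, -0.125]

+--+-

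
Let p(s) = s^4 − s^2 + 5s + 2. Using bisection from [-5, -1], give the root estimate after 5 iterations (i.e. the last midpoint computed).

p(-3) = 59 > 0, so the root lies in [-3, -1]
p(-2) = 4 > 0, so the root lies in [-2, -1]
p(-1.5) = -2.6875 < 0, so the root lies in [-2, -1.5]
p(-1.75) = -0.4336 < 0, so the root lies in [-2, -1.75]
p(-1.875) = 1.469 > 0, so the root lies in [-1.875, -1.75]

-1.875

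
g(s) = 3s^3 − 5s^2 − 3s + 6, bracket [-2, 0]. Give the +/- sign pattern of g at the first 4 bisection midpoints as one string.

s = -1 gives g = 1, positive; keep [-2, -1]
s = -1.5 gives g = -10.875, negative; keep [-1.5, -1]
s = -1.25 gives g = -3.921875, negative; keep [-1.25, -1]
s = -1.125 gives g = -1.2246, negative; keep [-1.125, -1]

+---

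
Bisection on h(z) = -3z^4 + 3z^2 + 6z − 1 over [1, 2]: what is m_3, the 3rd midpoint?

1.375

z = 1.5 gives h = -0.4375, negative; keep [1, 1.5]
z = 1.25 gives h = 3.863281, positive; keep [1.25, 1.5]
z = 1.375 gives h = 2.198486, positive; keep [1.375, 1.5]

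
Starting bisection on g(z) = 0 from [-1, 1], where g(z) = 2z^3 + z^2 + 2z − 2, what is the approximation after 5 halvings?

0.5625

m = 0, g(m) = -2 (−); new bracket [0, 1]
m = 0.5, g(m) = -0.5 (−); new bracket [0.5, 1]
m = 0.75, g(m) = 0.90625 (+); new bracket [0.5, 0.75]
m = 0.625, g(m) = 0.1289 (+); new bracket [0.5, 0.625]
m = 0.5625, g(m) = -0.2026 (−); new bracket [0.5625, 0.625]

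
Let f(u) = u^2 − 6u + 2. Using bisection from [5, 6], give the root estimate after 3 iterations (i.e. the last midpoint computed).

5.625

u = 5.5 gives f = -0.75, negative; keep [5.5, 6]
u = 5.75 gives f = 0.5625, positive; keep [5.5, 5.75]
u = 5.625 gives f = -0.109375, negative; keep [5.625, 5.75]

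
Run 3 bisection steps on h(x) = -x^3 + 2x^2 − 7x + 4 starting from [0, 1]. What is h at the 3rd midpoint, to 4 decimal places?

m = 0.5, h(m) = 0.875 (+); new bracket [0.5, 1]
m = 0.75, h(m) = -0.546875 (−); new bracket [0.5, 0.75]
m = 0.625, h(m) = 0.162109 (+); new bracket [0.625, 0.75]

0.1621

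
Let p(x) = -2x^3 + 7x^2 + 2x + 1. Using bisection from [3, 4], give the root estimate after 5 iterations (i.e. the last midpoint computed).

m = 3.5, p(m) = 8 (+); new bracket [3.5, 4]
m = 3.75, p(m) = 1.46875 (+); new bracket [3.75, 4]
m = 3.875, p(m) = -2.511719 (−); new bracket [3.75, 3.875]
m = 3.8125, p(m) = -0.4595 (−); new bracket [3.75, 3.8125]
m = 3.78125, p(m) = 0.52 (+); new bracket [3.78125, 3.8125]

3.78125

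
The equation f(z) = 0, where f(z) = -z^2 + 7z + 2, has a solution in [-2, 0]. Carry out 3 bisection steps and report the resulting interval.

[-0.5, -0.25]

f(-1) = -6 < 0, so the root lies in [-1, 0]
f(-0.5) = -1.75 < 0, so the root lies in [-0.5, 0]
f(-0.25) = 0.1875 > 0, so the root lies in [-0.5, -0.25]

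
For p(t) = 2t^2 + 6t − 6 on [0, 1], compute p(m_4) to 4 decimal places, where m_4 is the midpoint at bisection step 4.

0.1953

midpoint 0.5: p = -2.5 < 0 → [0.5, 1]
midpoint 0.75: p = -0.375 < 0 → [0.75, 1]
midpoint 0.875: p = 0.78125 > 0 → [0.75, 0.875]
midpoint 0.8125: p = 0.1953 > 0 → [0.75, 0.8125]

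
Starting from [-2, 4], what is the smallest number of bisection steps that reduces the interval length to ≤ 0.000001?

Width after n steps is 6/2^n. Need 2^n ≥ 6/0.000001 = 6000000.
2^22 = 4194304 < 6000000 ≤ 2^23 = 8388608, so n = 23.

23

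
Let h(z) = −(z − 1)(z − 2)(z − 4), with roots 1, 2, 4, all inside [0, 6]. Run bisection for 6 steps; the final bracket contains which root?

m = 3, h(m) = 2 (+); new bracket [3, 6]
m = 4.5, h(m) = -4.375 (−); new bracket [3, 4.5]
m = 3.75, h(m) = 1.203125 (+); new bracket [3.75, 4.5]
m = 4.125, h(m) = -0.8301 (−); new bracket [3.75, 4.125]
m = 3.9375, h(m) = 0.3557 (+); new bracket [3.9375, 4.125]
m = 4.03125, h(m) = -0.1924 (−); new bracket [3.9375, 4.03125]

4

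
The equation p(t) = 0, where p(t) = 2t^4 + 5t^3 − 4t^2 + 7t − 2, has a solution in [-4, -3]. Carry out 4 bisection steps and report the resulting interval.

[-3.4375, -3.375]

t = -3.5 gives p = 10.25, positive; keep [-3.5, -3]
t = -3.25 gives p = -15.507812, negative; keep [-3.5, -3.25]
t = -3.375 gives p = -3.911621, negative; keep [-3.5, -3.375]
t = -3.4375 gives p = 2.8323, positive; keep [-3.4375, -3.375]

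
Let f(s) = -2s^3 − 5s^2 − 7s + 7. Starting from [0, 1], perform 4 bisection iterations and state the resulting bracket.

m = 0.5, f(m) = 2 (+); new bracket [0.5, 1]
m = 0.75, f(m) = -1.90625 (−); new bracket [0.5, 0.75]
m = 0.625, f(m) = 0.183594 (+); new bracket [0.625, 0.75]
m = 0.6875, f(m) = -0.8257 (−); new bracket [0.625, 0.6875]

[0.625, 0.6875]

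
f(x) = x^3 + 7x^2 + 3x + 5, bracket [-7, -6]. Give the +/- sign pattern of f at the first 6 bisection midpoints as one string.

+-+-+-

m = -6.5, f(m) = 6.625 (+); new bracket [-7, -6.5]
m = -6.75, f(m) = -3.859375 (−); new bracket [-6.75, -6.5]
m = -6.625, f(m) = 1.583984 (+); new bracket [-6.75, -6.625]
m = -6.6875, f(m) = -1.0867 (−); new bracket [-6.6875, -6.625]
m = -6.65625, f(m) = 0.2613 (+); new bracket [-6.6875, -6.65625]
m = -6.671875, f(m) = -0.4095 (−); new bracket [-6.671875, -6.65625]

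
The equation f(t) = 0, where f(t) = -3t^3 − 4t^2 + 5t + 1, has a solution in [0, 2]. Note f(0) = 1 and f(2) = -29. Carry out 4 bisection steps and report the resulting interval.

[0.875, 1]

midpoint 1: f = -1 < 0 → [0, 1]
midpoint 0.5: f = 2.125 > 0 → [0.5, 1]
midpoint 0.75: f = 1.234375 > 0 → [0.75, 1]
midpoint 0.875: f = 0.3027 > 0 → [0.875, 1]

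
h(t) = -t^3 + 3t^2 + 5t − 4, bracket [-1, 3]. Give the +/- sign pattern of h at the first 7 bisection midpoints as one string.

t = 1 gives h = 3, positive; keep [-1, 1]
t = 0 gives h = -4, negative; keep [0, 1]
t = 0.5 gives h = -0.875, negative; keep [0.5, 1]
t = 0.75 gives h = 1.0156, positive; keep [0.5, 0.75]
t = 0.625 gives h = 0.0527, positive; keep [0.5, 0.625]
t = 0.5625 gives h = -0.4163, negative; keep [0.5625, 0.625]
t = 0.59375 gives h = -0.183, negative; keep [0.59375, 0.625]

+--++--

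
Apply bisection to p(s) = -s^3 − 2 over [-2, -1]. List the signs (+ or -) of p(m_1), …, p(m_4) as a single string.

m = -1.5, p(m) = 1.375 (+); new bracket [-1.5, -1]
m = -1.25, p(m) = -0.046875 (−); new bracket [-1.5, -1.25]
m = -1.375, p(m) = 0.599609 (+); new bracket [-1.375, -1.25]
m = -1.3125, p(m) = 0.261 (+); new bracket [-1.3125, -1.25]

+-++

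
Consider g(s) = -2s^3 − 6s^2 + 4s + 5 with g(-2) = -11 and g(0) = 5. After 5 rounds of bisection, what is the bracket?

[-0.75, -0.6875]

midpoint -1: g = -3 < 0 → [-1, 0]
midpoint -0.5: g = 1.75 > 0 → [-1, -0.5]
midpoint -0.75: g = -0.53125 < 0 → [-0.75, -0.5]
midpoint -0.625: g = 0.6445 > 0 → [-0.75, -0.625]
midpoint -0.6875: g = 0.064 > 0 → [-0.75, -0.6875]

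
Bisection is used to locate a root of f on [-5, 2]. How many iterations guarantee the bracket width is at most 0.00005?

Width after n steps is 7/2^n. Need 2^n ≥ 7/0.00005 = 140000.
2^17 = 131072 < 140000 ≤ 2^18 = 262144, so n = 18.

18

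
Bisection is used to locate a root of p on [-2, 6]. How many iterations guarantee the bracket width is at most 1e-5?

20

Width after n steps is 8/2^n. Need 2^n ≥ 8/1e-5 = 800000.
2^19 = 524288 < 800000 ≤ 2^20 = 1048576, so n = 20.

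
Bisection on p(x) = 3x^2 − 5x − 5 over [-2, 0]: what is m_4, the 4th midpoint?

-0.625

m = -1, p(m) = 3 (+); new bracket [-1, 0]
m = -0.5, p(m) = -1.75 (−); new bracket [-1, -0.5]
m = -0.75, p(m) = 0.4375 (+); new bracket [-0.75, -0.5]
m = -0.625, p(m) = -0.7031 (−); new bracket [-0.75, -0.625]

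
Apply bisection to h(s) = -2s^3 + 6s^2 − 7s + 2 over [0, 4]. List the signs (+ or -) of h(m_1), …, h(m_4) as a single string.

midpoint 2: h = -4 < 0 → [0, 2]
midpoint 1: h = -1 < 0 → [0, 1]
midpoint 0.5: h = -0.25 < 0 → [0, 0.5]
midpoint 0.25: h = 0.5938 > 0 → [0.25, 0.5]

---+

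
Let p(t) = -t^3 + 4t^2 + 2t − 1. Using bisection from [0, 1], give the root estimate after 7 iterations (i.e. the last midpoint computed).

m = 0.5, p(m) = 0.875 (+); new bracket [0, 0.5]
m = 0.25, p(m) = -0.265625 (−); new bracket [0.25, 0.5]
m = 0.375, p(m) = 0.259766 (+); new bracket [0.25, 0.375]
m = 0.3125, p(m) = -0.0149 (−); new bracket [0.3125, 0.375]
m = 0.34375, p(m) = 0.1195 (+); new bracket [0.3125, 0.34375]
m = 0.328125, p(m) = 0.0516 (+); new bracket [0.3125, 0.328125]
m = 0.3203125, p(m) = 0.0182 (+); new bracket [0.3125, 0.3203125]

0.3203125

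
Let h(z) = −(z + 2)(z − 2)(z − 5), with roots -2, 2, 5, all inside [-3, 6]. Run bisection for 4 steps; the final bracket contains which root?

-2

m = 1.5, h(m) = -6.125 (−); new bracket [-3, 1.5]
m = -0.75, h(m) = -19.765625 (−); new bracket [-3, -0.75]
m = -1.875, h(m) = -3.330078 (−); new bracket [-3, -1.875]
m = -2.4375, h(m) = 14.4392 (+); new bracket [-2.4375, -1.875]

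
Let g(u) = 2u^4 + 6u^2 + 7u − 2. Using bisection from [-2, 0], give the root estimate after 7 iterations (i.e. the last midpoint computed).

midpoint -1: g = -1 < 0 → [-2, -1]
midpoint -1.5: g = 11.125 > 0 → [-1.5, -1]
midpoint -1.25: g = 3.507812 > 0 → [-1.25, -1]
midpoint -1.125: g = 0.9224 > 0 → [-1.125, -1]
midpoint -1.0625: g = -0.1152 < 0 → [-1.125, -1.0625]
midpoint -1.09375: g = 0.3837 > 0 → [-1.09375, -1.0625]
midpoint -1.078125: g = 0.1294 > 0 → [-1.078125, -1.0625]

-1.078125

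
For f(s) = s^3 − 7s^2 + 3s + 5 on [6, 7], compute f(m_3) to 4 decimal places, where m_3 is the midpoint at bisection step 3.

-1.2754

f(6.5) = 3.375 > 0, so the root lies in [6, 6.5]
f(6.25) = -5.546875 < 0, so the root lies in [6.25, 6.5]
f(6.375) = -1.275391 < 0, so the root lies in [6.375, 6.5]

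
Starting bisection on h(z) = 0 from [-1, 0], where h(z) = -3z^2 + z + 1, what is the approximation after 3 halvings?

-0.375

m = -0.5, h(m) = -0.25 (−); new bracket [-0.5, 0]
m = -0.25, h(m) = 0.5625 (+); new bracket [-0.5, -0.25]
m = -0.375, h(m) = 0.203125 (+); new bracket [-0.5, -0.375]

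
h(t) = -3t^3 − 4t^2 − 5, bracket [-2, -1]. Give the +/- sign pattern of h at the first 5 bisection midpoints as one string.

h(-1.5) = -3.875 < 0, so the root lies in [-2, -1.5]
h(-1.75) = -1.171875 < 0, so the root lies in [-2, -1.75]
h(-1.875) = 0.712891 > 0, so the root lies in [-1.875, -1.75]
h(-1.8125) = -0.2776 < 0, so the root lies in [-1.875, -1.8125]
h(-1.84375) = 0.2054 > 0, so the root lies in [-1.84375, -1.8125]

--+-+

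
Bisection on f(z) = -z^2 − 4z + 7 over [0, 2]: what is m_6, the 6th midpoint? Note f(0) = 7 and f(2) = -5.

m = 1, f(m) = 2 (+); new bracket [1, 2]
m = 1.5, f(m) = -1.25 (−); new bracket [1, 1.5]
m = 1.25, f(m) = 0.4375 (+); new bracket [1.25, 1.5]
m = 1.375, f(m) = -0.3906 (−); new bracket [1.25, 1.375]
m = 1.3125, f(m) = 0.0273 (+); new bracket [1.3125, 1.375]
m = 1.34375, f(m) = -0.1807 (−); new bracket [1.3125, 1.34375]

1.34375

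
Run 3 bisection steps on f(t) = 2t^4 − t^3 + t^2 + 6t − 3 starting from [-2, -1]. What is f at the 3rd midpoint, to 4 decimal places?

0.3892

t = -1.5 gives f = 3.75, positive; keep [-1.5, -1]
t = -1.25 gives f = -2.101562, negative; keep [-1.5, -1.25]
t = -1.375 gives f = 0.38916, positive; keep [-1.375, -1.25]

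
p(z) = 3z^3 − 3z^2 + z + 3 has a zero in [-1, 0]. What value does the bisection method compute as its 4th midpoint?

m = -0.5, p(m) = 1.375 (+); new bracket [-1, -0.5]
m = -0.75, p(m) = -0.703125 (−); new bracket [-0.75, -0.5]
m = -0.625, p(m) = 0.470703 (+); new bracket [-0.75, -0.625]
m = -0.6875, p(m) = -0.0803 (−); new bracket [-0.6875, -0.625]

-0.6875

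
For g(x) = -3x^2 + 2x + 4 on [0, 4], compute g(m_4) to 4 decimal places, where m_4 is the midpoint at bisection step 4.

-1.6875

m = 2, g(m) = -4 (−); new bracket [0, 2]
m = 1, g(m) = 3 (+); new bracket [1, 2]
m = 1.5, g(m) = 0.25 (+); new bracket [1.5, 2]
m = 1.75, g(m) = -1.6875 (−); new bracket [1.5, 1.75]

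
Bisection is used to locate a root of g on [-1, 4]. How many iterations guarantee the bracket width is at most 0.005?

Width after n steps is 5/2^n. Need 2^n ≥ 5/0.005 = 1000.
2^9 = 512 < 1000 ≤ 2^10 = 1024, so n = 10.

10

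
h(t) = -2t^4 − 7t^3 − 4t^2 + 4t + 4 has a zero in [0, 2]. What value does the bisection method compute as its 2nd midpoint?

0.5

m = 1, h(m) = -5 (−); new bracket [0, 1]
m = 0.5, h(m) = 4 (+); new bracket [0.5, 1]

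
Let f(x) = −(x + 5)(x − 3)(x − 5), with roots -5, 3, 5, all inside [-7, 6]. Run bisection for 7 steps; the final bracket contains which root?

f(-0.5) = -86.625 < 0, so the root lies in [-7, -0.5]
f(-3.75) = -73.828125 < 0, so the root lies in [-7, -3.75]
f(-5.375) = 32.583984 > 0, so the root lies in [-5.375, -3.75]
f(-4.5625) = -31.6384 < 0, so the root lies in [-5.375, -4.5625]
f(-4.96875) = -2.4825 < 0, so the root lies in [-5.375, -4.96875]
f(-5.171875) = 14.2868 > 0, so the root lies in [-5.171875, -4.96875]
f(-5.0703125) = 5.7143 > 0, so the root lies in [-5.0703125, -4.96875]

-5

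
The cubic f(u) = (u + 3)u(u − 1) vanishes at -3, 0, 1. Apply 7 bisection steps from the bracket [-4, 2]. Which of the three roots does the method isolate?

midpoint -1: f = 4 > 0 → [-4, -1]
midpoint -2.5: f = 4.375 > 0 → [-4, -2.5]
midpoint -3.25: f = -3.453125 < 0 → [-3.25, -2.5]
midpoint -2.875: f = 1.3926 > 0 → [-3.25, -2.875]
midpoint -3.0625: f = -0.7776 < 0 → [-3.0625, -2.875]
midpoint -2.96875: f = 0.3682 > 0 → [-3.0625, -2.96875]
midpoint -3.015625: f = -0.1892 < 0 → [-3.015625, -2.96875]

-3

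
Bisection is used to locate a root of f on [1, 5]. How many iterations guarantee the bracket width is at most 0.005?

Width after n steps is 4/2^n. Need 2^n ≥ 4/0.005 = 800.
2^9 = 512 < 800 ≤ 2^10 = 1024, so n = 10.

10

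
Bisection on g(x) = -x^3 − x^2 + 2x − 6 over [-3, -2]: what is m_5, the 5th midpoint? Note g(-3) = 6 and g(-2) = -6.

g(-2.5) = -1.625 < 0, so the root lies in [-3, -2.5]
g(-2.75) = 1.734375 > 0, so the root lies in [-2.75, -2.5]
g(-2.625) = -0.052734 < 0, so the root lies in [-2.75, -2.625]
g(-2.6875) = 0.8132 > 0, so the root lies in [-2.6875, -2.625]
g(-2.65625) = 0.3734 > 0, so the root lies in [-2.65625, -2.625]

-2.65625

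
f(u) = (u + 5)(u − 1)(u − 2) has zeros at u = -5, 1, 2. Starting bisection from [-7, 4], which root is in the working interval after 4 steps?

m = -1.5, f(m) = 30.625 (+); new bracket [-7, -1.5]
m = -4.25, f(m) = 24.609375 (+); new bracket [-7, -4.25]
m = -5.625, f(m) = -31.572266 (−); new bracket [-5.625, -4.25]
m = -4.9375, f(m) = 2.5745 (+); new bracket [-5.625, -4.9375]

-5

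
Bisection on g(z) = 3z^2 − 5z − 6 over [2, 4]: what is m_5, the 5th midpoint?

g(3) = 6 > 0, so the root lies in [2, 3]
g(2.5) = 0.25 > 0, so the root lies in [2, 2.5]
g(2.25) = -2.0625 < 0, so the root lies in [2.25, 2.5]
g(2.375) = -0.9531 < 0, so the root lies in [2.375, 2.5]
g(2.4375) = -0.3633 < 0, so the root lies in [2.4375, 2.5]

2.4375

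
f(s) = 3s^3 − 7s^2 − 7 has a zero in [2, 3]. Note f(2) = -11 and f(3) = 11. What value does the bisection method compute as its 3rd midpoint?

m = 2.5, f(m) = -3.875 (−); new bracket [2.5, 3]
m = 2.75, f(m) = 2.453125 (+); new bracket [2.5, 2.75]
m = 2.625, f(m) = -0.970703 (−); new bracket [2.625, 2.75]

2.625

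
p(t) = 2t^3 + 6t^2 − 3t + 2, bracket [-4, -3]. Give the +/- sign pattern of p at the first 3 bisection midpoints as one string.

+--

p(-3.5) = 0.25 > 0, so the root lies in [-4, -3.5]
p(-3.75) = -7.84375 < 0, so the root lies in [-3.75, -3.5]
p(-3.625) = -3.550781 < 0, so the root lies in [-3.625, -3.5]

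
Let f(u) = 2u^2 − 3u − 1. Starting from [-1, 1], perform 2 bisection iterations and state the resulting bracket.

midpoint 0: f = -1 < 0 → [-1, 0]
midpoint -0.5: f = 1 > 0 → [-0.5, 0]

[-0.5, 0]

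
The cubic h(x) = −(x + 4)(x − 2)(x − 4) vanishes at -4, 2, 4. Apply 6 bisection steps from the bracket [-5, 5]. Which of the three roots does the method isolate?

-4

h(0) = -32 < 0, so the root lies in [-5, 0]
h(-2.5) = -43.875 < 0, so the root lies in [-5, -2.5]
h(-3.75) = -11.140625 < 0, so the root lies in [-5, -3.75]
h(-4.375) = 20.0215 > 0, so the root lies in [-4.375, -3.75]
h(-4.0625) = 3.0549 > 0, so the root lies in [-4.0625, -3.75]
h(-3.90625) = -4.3778 < 0, so the root lies in [-4.0625, -3.90625]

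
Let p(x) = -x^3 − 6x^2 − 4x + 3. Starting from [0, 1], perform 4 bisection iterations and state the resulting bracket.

midpoint 0.5: p = -0.625 < 0 → [0, 0.5]
midpoint 0.25: p = 1.609375 > 0 → [0.25, 0.5]
midpoint 0.375: p = 0.603516 > 0 → [0.375, 0.5]
midpoint 0.4375: p = 0.0178 > 0 → [0.4375, 0.5]

[0.4375, 0.5]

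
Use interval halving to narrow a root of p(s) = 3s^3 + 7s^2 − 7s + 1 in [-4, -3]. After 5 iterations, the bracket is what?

p(-3.5) = -17.375 < 0, so the root lies in [-3.5, -3]
p(-3.25) = -5.296875 < 0, so the root lies in [-3.25, -3]
p(-3.125) = -0.318359 < 0, so the root lies in [-3.125, -3]
p(-3.0625) = 1.9211 > 0, so the root lies in [-3.125, -3.0625]
p(-3.09375) = 0.8217 > 0, so the root lies in [-3.125, -3.09375]

[-3.125, -3.09375]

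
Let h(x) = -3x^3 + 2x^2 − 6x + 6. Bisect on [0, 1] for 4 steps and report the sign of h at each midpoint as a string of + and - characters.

+++-

midpoint 0.5: h = 3.125 > 0 → [0.5, 1]
midpoint 0.75: h = 1.359375 > 0 → [0.75, 1]
midpoint 0.875: h = 0.271484 > 0 → [0.875, 1]
midpoint 0.9375: h = -0.3391 < 0 → [0.875, 0.9375]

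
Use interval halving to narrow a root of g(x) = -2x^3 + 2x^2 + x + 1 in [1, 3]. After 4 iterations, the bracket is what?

[1.5, 1.625]

midpoint 2: g = -5 < 0 → [1, 2]
midpoint 1.5: g = 0.25 > 0 → [1.5, 2]
midpoint 1.75: g = -1.84375 < 0 → [1.5, 1.75]
midpoint 1.625: g = -0.6758 < 0 → [1.5, 1.625]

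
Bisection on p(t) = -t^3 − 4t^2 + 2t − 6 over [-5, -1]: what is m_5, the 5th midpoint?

p(-3) = -21 < 0, so the root lies in [-5, -3]
p(-4) = -14 < 0, so the root lies in [-5, -4]
p(-4.5) = -4.875 < 0, so the root lies in [-5, -4.5]
p(-4.75) = 1.4219 > 0, so the root lies in [-4.75, -4.5]
p(-4.625) = -1.8809 < 0, so the root lies in [-4.75, -4.625]

-4.625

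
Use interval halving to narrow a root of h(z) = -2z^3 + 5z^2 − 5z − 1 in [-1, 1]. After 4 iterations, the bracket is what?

[-0.25, -0.125]

m = 0, h(m) = -1 (−); new bracket [-1, 0]
m = -0.5, h(m) = 3 (+); new bracket [-0.5, 0]
m = -0.25, h(m) = 0.59375 (+); new bracket [-0.25, 0]
m = -0.125, h(m) = -0.293 (−); new bracket [-0.25, -0.125]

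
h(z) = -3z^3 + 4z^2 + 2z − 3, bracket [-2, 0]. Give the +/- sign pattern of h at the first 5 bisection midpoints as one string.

h(-1) = 2 > 0, so the root lies in [-1, 0]
h(-0.5) = -2.625 < 0, so the root lies in [-1, -0.5]
h(-0.75) = -0.984375 < 0, so the root lies in [-1, -0.75]
h(-0.875) = 0.3223 > 0, so the root lies in [-0.875, -0.75]
h(-0.8125) = -0.3752 < 0, so the root lies in [-0.875, -0.8125]

+--+-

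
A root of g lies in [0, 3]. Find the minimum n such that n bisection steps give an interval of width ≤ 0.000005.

20

Width after n steps is 3/2^n. Need 2^n ≥ 3/0.000005 = 600000.
2^19 = 524288 < 600000 ≤ 2^20 = 1048576, so n = 20.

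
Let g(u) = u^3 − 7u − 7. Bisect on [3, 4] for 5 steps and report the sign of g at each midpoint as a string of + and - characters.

++++-

g(3.5) = 11.375 > 0, so the root lies in [3, 3.5]
g(3.25) = 4.578125 > 0, so the root lies in [3, 3.25]
g(3.125) = 1.642578 > 0, so the root lies in [3, 3.125]
g(3.0625) = 0.2854 > 0, so the root lies in [3, 3.0625]
g(3.03125) = -0.3662 < 0, so the root lies in [3.03125, 3.0625]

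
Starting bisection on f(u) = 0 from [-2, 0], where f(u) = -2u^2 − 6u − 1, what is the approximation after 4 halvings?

m = -1, f(m) = 3 (+); new bracket [-1, 0]
m = -0.5, f(m) = 1.5 (+); new bracket [-0.5, 0]
m = -0.25, f(m) = 0.375 (+); new bracket [-0.25, 0]
m = -0.125, f(m) = -0.2812 (−); new bracket [-0.25, -0.125]

-0.125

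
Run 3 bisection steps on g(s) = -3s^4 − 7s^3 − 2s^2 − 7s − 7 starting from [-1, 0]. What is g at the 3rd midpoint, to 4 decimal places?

m = -0.5, g(m) = -3.3125 (−); new bracket [-1, -0.5]
m = -0.75, g(m) = -0.871094 (−); new bracket [-1, -0.75]
m = -0.875, g(m) = 0.524658 (+); new bracket [-0.875, -0.75]

0.5247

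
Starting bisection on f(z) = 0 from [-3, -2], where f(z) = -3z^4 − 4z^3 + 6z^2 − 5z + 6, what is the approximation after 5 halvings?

-2.53125

f(-2.5) = 1.3125 > 0, so the root lies in [-3, -2.5]
f(-2.75) = -23.261719 < 0, so the root lies in [-2.75, -2.5]
f(-2.625) = -9.621826 < 0, so the root lies in [-2.625, -2.5]
f(-2.5625) = -3.8365 < 0, so the root lies in [-2.5625, -2.5]
f(-2.53125) = -1.1849 < 0, so the root lies in [-2.53125, -2.5]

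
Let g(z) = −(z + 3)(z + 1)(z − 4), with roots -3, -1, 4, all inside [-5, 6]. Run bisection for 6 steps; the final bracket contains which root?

g(0.5) = 18.375 > 0, so the root lies in [0.5, 6]
g(3.25) = 19.921875 > 0, so the root lies in [3.25, 6]
g(4.625) = -26.806641 < 0, so the root lies in [3.25, 4.625]
g(3.9375) = 2.1409 > 0, so the root lies in [3.9375, 4.625]
g(4.28125) = -10.8152 < 0, so the root lies in [3.9375, 4.28125]
g(4.109375) = -3.973 < 0, so the root lies in [3.9375, 4.109375]

4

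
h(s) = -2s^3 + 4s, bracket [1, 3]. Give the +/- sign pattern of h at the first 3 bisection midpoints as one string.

s = 2 gives h = -8, negative; keep [1, 2]
s = 1.5 gives h = -0.75, negative; keep [1, 1.5]
s = 1.25 gives h = 1.09375, positive; keep [1.25, 1.5]

--+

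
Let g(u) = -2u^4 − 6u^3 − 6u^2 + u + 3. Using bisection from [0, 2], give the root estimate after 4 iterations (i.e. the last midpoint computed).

midpoint 1: g = -10 < 0 → [0, 1]
midpoint 0.5: g = 1.125 > 0 → [0.5, 1]
midpoint 0.75: g = -2.789062 < 0 → [0.5, 0.75]
midpoint 0.625: g = -0.4888 < 0 → [0.5, 0.625]

0.625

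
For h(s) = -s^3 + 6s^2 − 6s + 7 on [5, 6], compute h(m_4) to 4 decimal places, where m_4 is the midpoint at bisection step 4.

m = 5.5, h(m) = -10.875 (−); new bracket [5, 5.5]
m = 5.25, h(m) = -3.828125 (−); new bracket [5, 5.25]
m = 5.125, h(m) = -0.767578 (−); new bracket [5, 5.125]
m = 5.0625, h(m) = 0.6521 (+); new bracket [5.0625, 5.125]

0.6521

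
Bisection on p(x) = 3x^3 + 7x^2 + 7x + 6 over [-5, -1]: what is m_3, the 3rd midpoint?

-1.5

x = -3 gives p = -33, negative; keep [-3, -1]
x = -2 gives p = -4, negative; keep [-2, -1]
x = -1.5 gives p = 1.125, positive; keep [-2, -1.5]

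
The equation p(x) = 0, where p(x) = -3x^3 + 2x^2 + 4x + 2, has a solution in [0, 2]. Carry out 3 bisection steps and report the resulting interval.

[1.5, 1.75]

m = 1, p(m) = 5 (+); new bracket [1, 2]
m = 1.5, p(m) = 2.375 (+); new bracket [1.5, 2]
m = 1.75, p(m) = -0.953125 (−); new bracket [1.5, 1.75]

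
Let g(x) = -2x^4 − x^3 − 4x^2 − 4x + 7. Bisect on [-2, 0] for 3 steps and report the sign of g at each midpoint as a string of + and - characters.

+-+

g(-1) = 6 > 0, so the root lies in [-2, -1]
g(-1.5) = -2.75 < 0, so the root lies in [-1.5, -1]
g(-1.25) = 2.820312 > 0, so the root lies in [-1.5, -1.25]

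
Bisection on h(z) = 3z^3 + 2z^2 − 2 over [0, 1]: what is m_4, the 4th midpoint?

0.6875

z = 0.5 gives h = -1.125, negative; keep [0.5, 1]
z = 0.75 gives h = 0.390625, positive; keep [0.5, 0.75]
z = 0.625 gives h = -0.486328, negative; keep [0.625, 0.75]
z = 0.6875 gives h = -0.0798, negative; keep [0.6875, 0.75]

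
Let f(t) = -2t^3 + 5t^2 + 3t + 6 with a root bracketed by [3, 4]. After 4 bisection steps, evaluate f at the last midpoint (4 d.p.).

f(3.5) = -8 < 0, so the root lies in [3, 3.5]
f(3.25) = -0.09375 < 0, so the root lies in [3, 3.25]
f(3.125) = 3.167969 > 0, so the root lies in [3.125, 3.25]
f(3.1875) = 1.5923 > 0, so the root lies in [3.1875, 3.25]

1.5923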